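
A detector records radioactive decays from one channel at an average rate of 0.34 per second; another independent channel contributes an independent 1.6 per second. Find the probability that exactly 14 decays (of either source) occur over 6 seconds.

0.0847

Independent Poisson processes superpose: combined rate λ = 0.34 + 1.6 = 1.94 per second.
Over the interval, μ = 1.94 × 6 = 11.64 (6 seconds).
P(N = 14) = e^(−11.64) · 11.64^14/14! ≈ 0.0847.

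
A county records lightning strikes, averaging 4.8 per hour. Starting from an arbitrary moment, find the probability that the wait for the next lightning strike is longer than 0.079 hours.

0.6844

The wait for the next event is exponential with rate λ = 4.8 per hour.
P(T > 0.079) = e^(−λt) = e^(−4.8 × 0.079) = e^(−0.3792) ≈ 0.6844.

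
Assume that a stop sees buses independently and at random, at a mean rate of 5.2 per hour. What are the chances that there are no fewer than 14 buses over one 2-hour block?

Over the interval, μ = 5.2 × 2 = 10.4 (a 2-hour block = 2 hours).
P(N ≥ 14) = 1 − P(N ≤ 13) = 1 − Σ_{j=0}^{13} e^(−μ) μ^j/j! ≈ 0.1664.

0.1664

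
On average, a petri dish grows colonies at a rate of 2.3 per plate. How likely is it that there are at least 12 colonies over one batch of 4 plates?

0.2168

Over the interval, μ = 2.3 × 4 = 9.2 (a batch of 4 plates = 4 plates).
P(N ≥ 12) = 1 − P(N ≤ 11) = 1 − Σ_{j=0}^{11} e^(−μ) μ^j/j! ≈ 0.2168.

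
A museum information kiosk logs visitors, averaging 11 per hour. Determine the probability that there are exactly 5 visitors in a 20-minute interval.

0.1412

Over the interval, μ = 11 × 1/3 ≈ 3.66667 (a 20-minute interval = 1/3 hours).
P(N = 5) = e^(−μ) μ^5/5! = e^(−3.66667) · 3.66667^5/120 ≈ 0.1412.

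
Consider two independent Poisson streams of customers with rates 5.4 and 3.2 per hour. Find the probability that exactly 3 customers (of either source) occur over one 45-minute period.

0.0707

Independent Poisson processes superpose: combined rate λ = 5.4 + 3.2 = 8.6 per hour.
Over the interval, μ = 8.6 × 0.75 = 6.45 (a 45-minute period = 0.75 hours).
P(N = 3) = e^(−6.45) · 6.45^3/3! ≈ 0.0707.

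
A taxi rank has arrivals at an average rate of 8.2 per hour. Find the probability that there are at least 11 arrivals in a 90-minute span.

0.6834

Over the interval, μ = 8.2 × 1.5 = 12.3 (a 90-minute span = 1.5 hours).
P(N ≥ 11) = 1 − P(N ≤ 10) = 1 − Σ_{j=0}^{10} e^(−μ) μ^j/j! ≈ 0.6834.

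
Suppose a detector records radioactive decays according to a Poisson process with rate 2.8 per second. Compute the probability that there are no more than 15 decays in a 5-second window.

0.6694

Over the interval, μ = 2.8 × 5 = 14 (a 5-second window = 5 seconds).
P(N ≤ 15) = Σ_{j=0}^{15} e^(−μ) μ^j/j! ≈ 0.6694.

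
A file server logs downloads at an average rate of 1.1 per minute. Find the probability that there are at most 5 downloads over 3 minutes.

Over the interval, μ = 1.1 × 3 = 3.3 (3 minutes).
P(N ≤ 5) = Σ_{j=0}^{5} e^(−μ) μ^j/j! ≈ 0.8829.

0.8829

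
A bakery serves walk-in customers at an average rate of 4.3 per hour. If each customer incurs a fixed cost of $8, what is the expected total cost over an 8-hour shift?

E[N] = 4.3 × 8 = 34.4 (an 8-hour shift = 8 hours); E[cost] = 34.4 × $8 = $275.2.

$275.2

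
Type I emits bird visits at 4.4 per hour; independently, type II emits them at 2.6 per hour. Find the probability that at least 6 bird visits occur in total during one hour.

Independent Poisson processes superpose: combined rate λ = 4.4 + 2.6 = 7 per hour.
So μ = 7.
P(N ≥ 6) = 1 − P(N ≤ 5) ≈ 0.6993.

0.6993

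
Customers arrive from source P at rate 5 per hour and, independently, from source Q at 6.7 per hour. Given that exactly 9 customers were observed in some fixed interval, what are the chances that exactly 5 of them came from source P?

Given the total, each event is independently from source P with probability p = λ_P/(λ_P+λ_Q) = 5/11.7 ≈ 0.4274.
So K ~ Binomial(9, 5/11.7): P(K = 5) = C(9,5) · (5/11.7)^5 · (6.7/11.7)^4 ≈ 0.1931.

0.1931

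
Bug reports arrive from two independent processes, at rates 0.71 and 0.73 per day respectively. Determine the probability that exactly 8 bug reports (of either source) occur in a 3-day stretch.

Independent Poisson processes superpose: combined rate λ = 0.71 + 0.73 = 1.44 per day.
Over the interval, μ = 1.44 × 3 = 4.32 (a 3-day stretch = 3 days).
P(N = 8) = e^(−4.32) · 4.32^8/8! ≈ 0.0400.

0.0400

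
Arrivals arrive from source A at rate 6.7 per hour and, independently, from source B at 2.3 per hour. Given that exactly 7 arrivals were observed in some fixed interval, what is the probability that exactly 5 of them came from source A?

0.3136

Given the total, each event is independently from source A with probability p = λ_A/(λ_A+λ_B) = 6.7/9 ≈ 0.7444.
So K ~ Binomial(7, 6.7/9): P(K = 5) = C(7,5) · (6.7/9)^5 · (2.3/9)^2 ≈ 0.3136.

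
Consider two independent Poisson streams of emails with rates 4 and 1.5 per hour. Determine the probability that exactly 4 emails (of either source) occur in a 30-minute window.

0.1523

Independent Poisson processes superpose: combined rate λ = 4 + 1.5 = 5.5 per hour.
Over the interval, μ = 5.5 × 0.5 = 2.75 (a 30-minute window = 0.5 hours).
P(N = 4) = e^(−2.75) · 2.75^4/4! ≈ 0.1523.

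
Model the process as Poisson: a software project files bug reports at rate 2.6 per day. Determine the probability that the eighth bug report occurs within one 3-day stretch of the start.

0.5188

Over the interval, μ = 2.6 × 3 = 7.8 (a 3-day stretch = 3 days).
The eighth arrival falls in the interval iff at least 8 events occur there: P(S_8 ≤ t) = P(N ≥ 8) = 1 − P(N ≤ 7) ≈ 0.5188.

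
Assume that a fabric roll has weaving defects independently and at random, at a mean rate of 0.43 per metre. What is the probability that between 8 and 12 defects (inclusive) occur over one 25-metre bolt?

0.5556

Over the interval, μ = 0.43 × 25 = 10.75 (a 25-metre bolt = 25 metres).
P(8 ≤ N ≤ 12) = Σ_{j=8}^{12} e^(−10.75) · 10.75^j/j! ≈ 0.5556.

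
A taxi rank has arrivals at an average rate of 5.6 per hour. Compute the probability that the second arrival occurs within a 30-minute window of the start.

0.7689

Over the interval, μ = 5.6 × 0.5 = 2.8 (a 30-minute window = 0.5 hours).
The second arrival falls in the interval iff at least 2 events occur there: P(S_2 ≤ t) = P(N ≥ 2) = 1 − P(N ≤ 1) ≈ 0.7689.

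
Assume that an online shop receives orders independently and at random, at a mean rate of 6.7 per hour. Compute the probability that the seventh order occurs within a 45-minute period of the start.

Over the interval, μ = 6.7 × 0.75 = 5.025 (a 45-minute period = 0.75 hours).
The seventh arrival falls in the interval iff at least 7 events occur there: P(S_7 ≤ t) = P(N ≥ 7) = 1 − P(N ≤ 6) ≈ 0.2415.

0.2415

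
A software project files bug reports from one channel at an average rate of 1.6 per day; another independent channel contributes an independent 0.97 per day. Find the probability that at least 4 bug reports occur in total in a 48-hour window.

0.7541

Independent Poisson processes superpose: combined rate λ = 1.6 + 0.97 = 2.57 per day.
Over the interval, μ = 2.57 × 2 = 5.14 (a 48-hour window = 2 days).
P(N ≥ 4) = 1 − P(N ≤ 3) ≈ 0.7541.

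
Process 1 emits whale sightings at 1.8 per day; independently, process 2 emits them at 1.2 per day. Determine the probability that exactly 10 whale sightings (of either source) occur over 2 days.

Independent Poisson processes superpose: combined rate λ = 1.8 + 1.2 = 3 per day.
Over the interval, μ = 3 × 2 = 6 (2 days).
P(N = 10) = e^(−6) · 6^10/10! ≈ 0.0413.

0.0413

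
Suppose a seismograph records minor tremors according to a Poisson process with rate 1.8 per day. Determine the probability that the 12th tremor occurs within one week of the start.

Over the interval, μ = 1.8 × 7 = 12.6 (a week = 7 days).
The 12th arrival falls in the interval iff at least 12 events occur there: P(S_12 ≤ t) = P(N ≥ 12) = 1 − P(N ≤ 11) ≈ 0.6050.

0.6050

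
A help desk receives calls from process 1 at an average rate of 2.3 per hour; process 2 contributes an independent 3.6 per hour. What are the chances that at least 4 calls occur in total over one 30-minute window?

0.3416

Independent Poisson processes superpose: combined rate λ = 2.3 + 3.6 = 5.9 per hour.
Over the interval, μ = 5.9 × 0.5 = 2.95 (a 30-minute window = 0.5 hours).
P(N ≥ 4) = 1 − P(N ≤ 3) ≈ 0.3416.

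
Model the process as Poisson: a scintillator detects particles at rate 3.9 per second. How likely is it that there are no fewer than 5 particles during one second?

0.3516

With mean μ = 3.9 per second,
P(N ≥ 5) = 1 − P(N ≤ 4) = 1 − Σ_{j=0}^{4} e^(−μ) μ^j/j! ≈ 0.3516.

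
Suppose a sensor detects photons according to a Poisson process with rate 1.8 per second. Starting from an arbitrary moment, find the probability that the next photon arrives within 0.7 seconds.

0.7163

Inter-arrival times are exponential with rate λ = 1.8 per second.
P(T ≤ 0.7) = 1 − e^(−λt) = 1 − e^(−1.8 × 0.7) = 1 − e^(−1.26) ≈ 0.7163.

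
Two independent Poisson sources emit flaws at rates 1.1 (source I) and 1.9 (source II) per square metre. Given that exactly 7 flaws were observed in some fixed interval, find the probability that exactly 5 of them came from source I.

0.0558

Given the total, each event is independently from source I with probability p = λ_I/(λ_I+λ_II) = 1.1/3 ≈ 0.3667.
So K ~ Binomial(7, 1.1/3): P(K = 5) = C(7,5) · (1.1/3)^5 · (1.9/3)^2 ≈ 0.0558.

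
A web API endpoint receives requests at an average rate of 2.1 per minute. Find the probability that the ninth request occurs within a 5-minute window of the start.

0.7206

Over the interval, μ = 2.1 × 5 = 10.5 (a 5-minute window = 5 minutes).
The ninth arrival falls in the interval iff at least 9 events occur there: P(S_9 ≤ t) = P(N ≥ 9) = 1 − P(N ≤ 8) ≈ 0.7206.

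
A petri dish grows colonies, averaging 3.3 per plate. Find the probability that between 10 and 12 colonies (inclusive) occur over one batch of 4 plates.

Over the interval, μ = 3.3 × 4 = 13.2 (a batch of 4 plates = 4 plates).
P(10 ≤ N ≤ 12) = Σ_{j=10}^{12} e^(−13.2) · 13.2^j/j! ≈ 0.2883.

0.2883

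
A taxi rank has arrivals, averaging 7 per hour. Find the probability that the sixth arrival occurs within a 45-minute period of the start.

Over the interval, μ = 7 × 0.75 = 5.25 (a 45-minute period = 0.75 hours).
The sixth arrival falls in the interval iff at least 6 events occur there: P(S_6 ≤ t) = P(N ≥ 6) = 1 − P(N ≤ 5) ≈ 0.4278.

0.4278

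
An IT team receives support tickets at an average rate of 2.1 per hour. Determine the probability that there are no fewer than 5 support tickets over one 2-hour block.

0.4102

Over the interval, μ = 2.1 × 2 = 4.2 (a 2-hour block = 2 hours).
P(N ≥ 5) = 1 − P(N ≤ 4) = 1 − Σ_{j=0}^{4} e^(−μ) μ^j/j! ≈ 0.4102.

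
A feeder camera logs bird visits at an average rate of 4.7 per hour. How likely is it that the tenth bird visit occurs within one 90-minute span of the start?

0.1746

Over the interval, μ = 4.7 × 1.5 = 7.05 (a 90-minute span = 1.5 hours).
The tenth arrival falls in the interval iff at least 10 events occur there: P(S_10 ≤ t) = P(N ≥ 10) = 1 − P(N ≤ 9) ≈ 0.1746.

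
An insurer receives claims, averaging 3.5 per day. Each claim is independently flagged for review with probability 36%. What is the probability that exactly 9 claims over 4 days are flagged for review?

0.0374

Thinning: the claims that are flagged for review themselves form a Poisson process with rate 0.36 × 3.5 = 1.26 per day.
Over the interval, μ = 1.26 × 4 = 5.04 (4 days).
P(N = 9) = e^(−5.04) · 5.04^9/9! ≈ 0.0374.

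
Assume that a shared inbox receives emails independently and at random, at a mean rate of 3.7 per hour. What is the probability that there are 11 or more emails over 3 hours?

Over the interval, μ = 3.7 × 3 = 11.1 (3 hours).
P(N ≥ 11) = 1 − P(N ≤ 10) = 1 − Σ_{j=0}^{10} e^(−μ) μ^j/j! ≈ 0.5520.

0.5520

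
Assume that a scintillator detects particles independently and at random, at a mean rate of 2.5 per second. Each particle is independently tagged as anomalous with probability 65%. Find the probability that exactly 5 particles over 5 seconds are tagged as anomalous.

0.0874

Thinning: the particles that are tagged as anomalous themselves form a Poisson process with rate 0.65 × 2.5 = 1.625 per second.
Over the interval, μ = 1.625 × 5 = 8.125 (5 seconds).
P(N = 5) = e^(−8.125) · 8.125^5/5! ≈ 0.0874.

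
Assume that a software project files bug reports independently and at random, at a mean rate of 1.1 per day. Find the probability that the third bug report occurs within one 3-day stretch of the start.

Over the interval, μ = 1.1 × 3 = 3.3 (a 3-day stretch = 3 days).
The third arrival falls in the interval iff at least 3 events occur there: P(S_3 ≤ t) = P(N ≥ 3) = 1 − P(N ≤ 2) ≈ 0.6406.

0.6406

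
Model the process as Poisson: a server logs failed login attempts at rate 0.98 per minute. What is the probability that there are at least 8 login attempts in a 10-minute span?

Over the interval, μ = 0.98 × 10 = 9.8 (a 10-minute span = 10 minutes).
P(N ≥ 8) = 1 − P(N ≤ 7) = 1 − Σ_{j=0}^{7} e^(−μ) μ^j/j! ≈ 0.7612.

0.7612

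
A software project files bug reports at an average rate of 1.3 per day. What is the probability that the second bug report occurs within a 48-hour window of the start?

0.7326

Over the interval, μ = 1.3 × 2 = 2.6 (a 48-hour window = 2 days).
The second arrival falls in the interval iff at least 2 events occur there: P(S_2 ≤ t) = P(N ≥ 2) = 1 − P(N ≤ 1) ≈ 0.7326.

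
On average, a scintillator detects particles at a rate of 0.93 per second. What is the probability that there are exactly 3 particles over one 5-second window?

0.1602

Over the interval, μ = 0.93 × 5 = 4.65 (a 5-second window = 5 seconds).
P(N = 3) = e^(−μ) μ^3/3! = e^(−4.65) · 4.65^3/6 ≈ 0.1602.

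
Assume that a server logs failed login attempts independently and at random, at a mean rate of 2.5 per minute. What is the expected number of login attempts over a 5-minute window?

E[N] = λt = 2.5 × 5 = 12.5 (a 5-minute window = 5 minutes).

12.5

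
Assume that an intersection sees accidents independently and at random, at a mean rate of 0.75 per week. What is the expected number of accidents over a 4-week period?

3

E[N] = λt = 0.75 × 4 = 3 (a 4-week period = 4 weeks).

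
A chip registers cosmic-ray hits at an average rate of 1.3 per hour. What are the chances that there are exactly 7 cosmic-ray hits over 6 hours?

0.1428

Over the interval, μ = 1.3 × 6 = 7.8 (6 hours).
P(N = 7) = e^(−μ) μ^7/7! = e^(−7.8) · 7.8^7/5040 ≈ 0.1428.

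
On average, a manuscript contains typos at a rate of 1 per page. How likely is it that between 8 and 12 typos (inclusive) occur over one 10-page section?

Over the interval, μ = 1 × 10 = 10 (a 10-page section = 10 pages).
P(8 ≤ N ≤ 12) = Σ_{j=8}^{12} e^(−10) · 10^j/j! ≈ 0.5713.

0.5713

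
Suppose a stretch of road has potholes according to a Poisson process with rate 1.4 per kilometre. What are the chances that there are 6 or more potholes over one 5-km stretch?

Over the interval, μ = 1.4 × 5 = 7 (a 5-km stretch = 5 kilometres).
P(N ≥ 6) = 1 − P(N ≤ 5) = 1 − Σ_{j=0}^{5} e^(−μ) μ^j/j! ≈ 0.6993.

0.6993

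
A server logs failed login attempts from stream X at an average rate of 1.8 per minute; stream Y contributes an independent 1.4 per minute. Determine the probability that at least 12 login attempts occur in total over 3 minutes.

Independent Poisson processes superpose: combined rate λ = 1.8 + 1.4 = 3.2 per minute.
Over the interval, μ = 3.2 × 3 = 9.6 (3 minutes).
P(N ≥ 12) = 1 − P(N ≤ 11) ≈ 0.2588.

0.2588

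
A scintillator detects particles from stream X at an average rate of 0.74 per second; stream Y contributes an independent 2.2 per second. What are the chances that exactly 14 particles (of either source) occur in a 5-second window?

Independent Poisson processes superpose: combined rate λ = 0.74 + 2.2 = 2.94 per second.
Over the interval, μ = 2.94 × 5 = 14.7 (a 5-second window = 5 seconds).
P(N = 14) = e^(−14.7) · 14.7^14/14! ≈ 0.1042.

0.1042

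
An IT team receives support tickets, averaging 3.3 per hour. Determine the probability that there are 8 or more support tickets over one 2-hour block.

Over the interval, μ = 3.3 × 2 = 6.6 (a 2-hour block = 2 hours).
P(N ≥ 8) = 1 − P(N ≤ 7) = 1 − Σ_{j=0}^{7} e^(−μ) μ^j/j! ≈ 0.3419.

0.3419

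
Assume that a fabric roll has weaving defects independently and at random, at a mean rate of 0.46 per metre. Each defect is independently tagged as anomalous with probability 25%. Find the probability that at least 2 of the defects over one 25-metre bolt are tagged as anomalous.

Thinning: the defects that are tagged as anomalous themselves form a Poisson process with rate 0.25 × 0.46 = 0.115 per metre.
Over the interval, μ = 0.115 × 25 = 2.875 (a 25-metre bolt = 25 metres).
P(N ≥ 2) = 1 − P(N ≤ 1) ≈ 0.7814.

0.7814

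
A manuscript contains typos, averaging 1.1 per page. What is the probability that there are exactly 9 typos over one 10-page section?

Over the interval, μ = 1.1 × 10 = 11 (a 10-page section = 10 pages).
P(N = 9) = e^(−μ) μ^9/9! = e^(−11) · 11^9/362880 ≈ 0.1085.

0.1085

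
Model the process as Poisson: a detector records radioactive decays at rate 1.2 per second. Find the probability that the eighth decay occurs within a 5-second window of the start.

0.2560

Over the interval, μ = 1.2 × 5 = 6 (a 5-second window = 5 seconds).
The eighth arrival falls in the interval iff at least 8 events occur there: P(S_8 ≤ t) = P(N ≥ 8) = 1 − P(N ≤ 7) ≈ 0.2560.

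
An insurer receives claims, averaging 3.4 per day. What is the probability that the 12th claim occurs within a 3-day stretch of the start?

0.3262

Over the interval, μ = 3.4 × 3 = 10.2 (a 3-day stretch = 3 days).
The 12th arrival falls in the interval iff at least 12 events occur there: P(S_12 ≤ t) = P(N ≥ 12) = 1 − P(N ≤ 11) ≈ 0.3262.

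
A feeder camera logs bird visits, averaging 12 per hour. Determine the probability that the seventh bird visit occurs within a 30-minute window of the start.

Over the interval, μ = 12 × 0.5 = 6 (a 30-minute window = 0.5 hours).
The seventh arrival falls in the interval iff at least 7 events occur there: P(S_7 ≤ t) = P(N ≥ 7) = 1 − P(N ≤ 6) ≈ 0.3937.

0.3937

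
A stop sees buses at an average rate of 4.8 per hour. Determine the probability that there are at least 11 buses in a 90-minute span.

0.1133

Over the interval, μ = 4.8 × 1.5 = 7.2 (a 90-minute span = 1.5 hours).
P(N ≥ 11) = 1 − P(N ≤ 10) = 1 − Σ_{j=0}^{10} e^(−μ) μ^j/j! ≈ 0.1133.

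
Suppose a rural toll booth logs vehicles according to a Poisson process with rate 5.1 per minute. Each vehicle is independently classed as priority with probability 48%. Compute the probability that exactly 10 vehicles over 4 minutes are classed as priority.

Thinning: the vehicles that are classed as priority themselves form a Poisson process with rate 0.48 × 5.1 = 2.448 per minute.
Over the interval, μ = 2.448 × 4 = 9.792 (4 minutes).
P(N = 10) = e^(−9.792) · 9.792^10/10! ≈ 0.1248.

0.1248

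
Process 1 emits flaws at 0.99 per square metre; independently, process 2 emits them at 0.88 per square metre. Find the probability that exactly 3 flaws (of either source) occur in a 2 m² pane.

Independent Poisson processes superpose: combined rate λ = 0.99 + 0.88 = 1.87 per square metre.
Over the interval, μ = 1.87 × 2 = 3.74 (a 2 m² pane = 2 square metres).
P(N = 3) = e^(−3.74) · 3.74^3/3! ≈ 0.2071.

0.2071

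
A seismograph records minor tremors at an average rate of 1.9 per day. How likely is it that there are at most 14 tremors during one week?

Over the interval, μ = 1.9 × 7 = 13.3 (a week = 7 days).
P(N ≤ 14) = Σ_{j=0}^{14} e^(−μ) μ^j/j! ≈ 0.6442.

0.6442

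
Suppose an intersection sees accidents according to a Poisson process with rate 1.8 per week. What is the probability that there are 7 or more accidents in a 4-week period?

Over the interval, μ = 1.8 × 4 = 7.2 (a 4-week period = 4 weeks).
P(N ≥ 7) = 1 − P(N ≤ 6) = 1 − Σ_{j=0}^{6} e^(−μ) μ^j/j! ≈ 0.5796.

0.5796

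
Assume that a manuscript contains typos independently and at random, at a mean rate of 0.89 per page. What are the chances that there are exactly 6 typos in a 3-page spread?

Over the interval, μ = 0.89 × 3 = 2.67 (a 3-page spread = 3 pages).
P(N = 6) = e^(−μ) μ^6/6! = e^(−2.67) · 2.67^6/720 ≈ 0.0348.

0.0348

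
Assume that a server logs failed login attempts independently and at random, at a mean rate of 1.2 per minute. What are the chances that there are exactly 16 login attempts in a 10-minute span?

0.0543

Over the interval, μ = 1.2 × 10 = 12 (a 10-minute span = 10 minutes).
P(N = 16) = e^(−μ) μ^16/16! = e^(−12) · 12^16/20922789888000 ≈ 0.0543.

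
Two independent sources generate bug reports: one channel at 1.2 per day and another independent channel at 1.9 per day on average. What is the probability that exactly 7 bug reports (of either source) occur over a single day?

Independent Poisson processes superpose: combined rate λ = 1.2 + 1.9 = 3.1 per day.
So μ = 3.1.
P(N = 7) = e^(−3.1) · 3.1^7/7! ≈ 0.0246.

0.0246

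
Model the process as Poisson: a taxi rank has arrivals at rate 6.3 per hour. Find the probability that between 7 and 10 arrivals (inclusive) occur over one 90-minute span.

0.4827

Over the interval, μ = 6.3 × 1.5 = 9.45 (a 90-minute span = 1.5 hours).
P(7 ≤ N ≤ 10) = Σ_{j=7}^{10} e^(−9.45) · 9.45^j/j! ≈ 0.4827.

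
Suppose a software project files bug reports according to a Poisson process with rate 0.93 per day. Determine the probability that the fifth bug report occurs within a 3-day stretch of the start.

0.1508

Over the interval, μ = 0.93 × 3 = 2.79 (a 3-day stretch = 3 days).
The fifth arrival falls in the interval iff at least 5 events occur there: P(S_5 ≤ t) = P(N ≥ 5) = 1 − P(N ≤ 4) ≈ 0.1508.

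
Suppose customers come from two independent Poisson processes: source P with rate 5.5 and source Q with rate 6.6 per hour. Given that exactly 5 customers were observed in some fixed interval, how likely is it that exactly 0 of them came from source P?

Given the total, each event is independently from source P with probability p = λ_P/(λ_P+λ_Q) = 5.5/12.1 ≈ 0.4545.
So K ~ Binomial(5, 5.5/12.1): P(K = 0) = C(5,0) · (5.5/12.1)^0 · (6.6/12.1)^5 ≈ 0.0483.

0.0483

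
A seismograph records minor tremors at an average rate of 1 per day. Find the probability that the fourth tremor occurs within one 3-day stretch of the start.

0.3528

Over the interval, μ = 1 × 3 = 3 (a 3-day stretch = 3 days).
The fourth arrival falls in the interval iff at least 4 events occur there: P(S_4 ≤ t) = P(N ≥ 4) = 1 − P(N ≤ 3) ≈ 0.3528.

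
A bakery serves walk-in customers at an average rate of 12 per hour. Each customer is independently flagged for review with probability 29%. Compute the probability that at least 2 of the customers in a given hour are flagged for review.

Thinning: the customers that are flagged for review themselves form a Poisson process with rate 0.29 × 12 = 3.48 per hour.
So μ = 3.48.
P(N ≥ 2) = 1 − P(N ≤ 1) ≈ 0.8620.

0.8620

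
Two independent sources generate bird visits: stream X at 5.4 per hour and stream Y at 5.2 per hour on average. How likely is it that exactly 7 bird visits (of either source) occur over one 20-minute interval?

Independent Poisson processes superpose: combined rate λ = 5.4 + 5.2 = 10.6 per hour.
Over the interval, μ = 10.6 × 1/3 ≈ 3.53333 (a 20-minute interval = 1/3 hours).
P(N = 7) = e^(−3.53333) · 3.53333^7/7! ≈ 0.0398.

0.0398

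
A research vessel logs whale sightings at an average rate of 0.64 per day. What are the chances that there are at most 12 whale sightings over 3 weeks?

Over the interval, μ = 0.64 × 21 = 13.44 (3 weeks = 21 days).
P(N ≤ 12) = Σ_{j=0}^{12} e^(−μ) μ^j/j! ≈ 0.4156.

0.4156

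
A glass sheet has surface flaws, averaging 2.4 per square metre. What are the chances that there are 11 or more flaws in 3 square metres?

0.1133

Over the interval, μ = 2.4 × 3 = 7.2 (3 square metres).
P(N ≥ 11) = 1 − P(N ≤ 10) = 1 − Σ_{j=0}^{10} e^(−μ) μ^j/j! ≈ 0.1133.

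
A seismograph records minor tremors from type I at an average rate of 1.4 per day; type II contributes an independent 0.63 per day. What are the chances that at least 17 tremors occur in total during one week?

0.2625

Independent Poisson processes superpose: combined rate λ = 1.4 + 0.63 = 2.03 per day.
Over the interval, μ = 2.03 × 7 = 14.21 (a week = 7 days).
P(N ≥ 17) = 1 − P(N ≤ 16) ≈ 0.2625.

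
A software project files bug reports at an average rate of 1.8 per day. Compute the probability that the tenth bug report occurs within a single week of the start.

0.8061

Over the interval, μ = 1.8 × 7 = 12.6 (a week = 7 days).
The tenth arrival falls in the interval iff at least 10 events occur there: P(S_10 ≤ t) = P(N ≥ 10) = 1 − P(N ≤ 9) ≈ 0.8061.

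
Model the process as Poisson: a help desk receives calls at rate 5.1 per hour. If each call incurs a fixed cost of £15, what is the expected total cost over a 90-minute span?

£114.75

E[N] = 5.1 × 1.5 = 7.65 (a 90-minute span = 1.5 hours); E[cost] = 7.65 × £15 = £114.75.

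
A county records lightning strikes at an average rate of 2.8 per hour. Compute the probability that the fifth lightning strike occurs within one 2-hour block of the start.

Over the interval, μ = 2.8 × 2 = 5.6 (a 2-hour block = 2 hours).
The fifth arrival falls in the interval iff at least 5 events occur there: P(S_5 ≤ t) = P(N ≥ 5) = 1 − P(N ≤ 4) ≈ 0.6578.

0.6578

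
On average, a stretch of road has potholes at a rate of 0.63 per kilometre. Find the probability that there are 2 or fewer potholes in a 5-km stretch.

0.3904

Over the interval, μ = 0.63 × 5 = 3.15 (a 5-km stretch = 5 kilometres).
P(N ≤ 2) = Σ_{j=0}^{2} e^(−μ) μ^j/j! ≈ 0.3904.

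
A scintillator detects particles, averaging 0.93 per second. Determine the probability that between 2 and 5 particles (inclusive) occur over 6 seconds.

Over the interval, μ = 0.93 × 6 = 5.58 (6 seconds).
P(2 ≤ N ≤ 5) = Σ_{j=2}^{5} e^(−5.58) · 5.58^j/j! ≈ 0.4904.

0.4904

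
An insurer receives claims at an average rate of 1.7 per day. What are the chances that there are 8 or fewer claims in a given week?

0.1617

Over the interval, μ = 1.7 × 7 = 11.9 (a week = 7 days).
P(N ≤ 8) = Σ_{j=0}^{8} e^(−μ) μ^j/j! ≈ 0.1617.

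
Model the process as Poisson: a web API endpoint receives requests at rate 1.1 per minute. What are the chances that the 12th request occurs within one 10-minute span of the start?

0.4207

Over the interval, μ = 1.1 × 10 = 11 (a 10-minute span = 10 minutes).
The 12th arrival falls in the interval iff at least 12 events occur there: P(S_12 ≤ t) = P(N ≥ 12) = 1 − P(N ≤ 11) ≈ 0.4207.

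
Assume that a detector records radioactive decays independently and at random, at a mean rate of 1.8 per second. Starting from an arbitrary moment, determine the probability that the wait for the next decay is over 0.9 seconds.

The wait for the next event is exponential with rate λ = 1.8 per second.
P(T > 0.9) = e^(−λt) = e^(−1.8 × 0.9) = e^(−1.62) ≈ 0.1979.

0.1979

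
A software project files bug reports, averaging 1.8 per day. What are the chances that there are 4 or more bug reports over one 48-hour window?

Over the interval, μ = 1.8 × 2 = 3.6 (a 48-hour window = 2 days).
P(N ≥ 4) = 1 − P(N ≤ 3) = 1 − Σ_{j=0}^{3} e^(−μ) μ^j/j! ≈ 0.4848.

0.4848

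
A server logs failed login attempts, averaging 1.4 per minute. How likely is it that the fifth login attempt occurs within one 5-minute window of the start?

Over the interval, μ = 1.4 × 5 = 7 (a 5-minute window = 5 minutes).
The fifth arrival falls in the interval iff at least 5 events occur there: P(S_5 ≤ t) = P(N ≥ 5) = 1 − P(N ≤ 4) ≈ 0.8270.

0.8270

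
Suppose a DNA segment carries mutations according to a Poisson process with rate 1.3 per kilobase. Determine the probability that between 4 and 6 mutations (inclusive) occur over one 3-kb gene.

Over the interval, μ = 1.3 × 3 = 3.9 (a 3-kb gene = 3 kilobases).
P(4 ≤ N ≤ 6) = Σ_{j=4}^{6} e^(−3.9) · 3.9^j/j! ≈ 0.4462.

0.4462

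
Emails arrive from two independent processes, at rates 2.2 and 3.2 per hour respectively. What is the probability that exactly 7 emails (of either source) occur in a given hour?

Independent Poisson processes superpose: combined rate λ = 2.2 + 3.2 = 5.4 per hour.
So μ = 5.4.
P(N = 7) = e^(−5.4) · 5.4^7/7! ≈ 0.1200.

0.1200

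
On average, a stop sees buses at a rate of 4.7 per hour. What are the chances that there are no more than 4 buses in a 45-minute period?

Over the interval, μ = 4.7 × 0.75 = 3.525 (a 45-minute period = 0.75 hours).
P(N ≤ 4) = Σ_{j=0}^{4} e^(−μ) μ^j/j! ≈ 0.7207.

0.7207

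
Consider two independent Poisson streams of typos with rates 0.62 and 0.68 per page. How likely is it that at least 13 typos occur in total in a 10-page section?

0.5369

Independent Poisson processes superpose: combined rate λ = 0.62 + 0.68 = 1.3 per page.
Over the interval, μ = 1.3 × 10 = 13 (a 10-page section = 10 pages).
P(N ≥ 13) = 1 − P(N ≤ 12) ≈ 0.5369.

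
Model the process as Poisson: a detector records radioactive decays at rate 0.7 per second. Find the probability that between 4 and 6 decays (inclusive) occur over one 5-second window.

0.3981

Over the interval, μ = 0.7 × 5 = 3.5 (a 5-second window = 5 seconds).
P(4 ≤ N ≤ 6) = Σ_{j=4}^{6} e^(−3.5) · 3.5^j/j! ≈ 0.3981.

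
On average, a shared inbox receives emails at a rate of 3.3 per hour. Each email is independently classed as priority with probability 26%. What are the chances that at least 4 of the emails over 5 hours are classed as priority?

Thinning: the emails that are classed as priority themselves form a Poisson process with rate 0.26 × 3.3 = 0.858 per hour.
Over the interval, μ = 0.858 × 5 = 4.29 (5 hours).
P(N ≥ 4) = 1 − P(N ≤ 3) ≈ 0.6210.

0.6210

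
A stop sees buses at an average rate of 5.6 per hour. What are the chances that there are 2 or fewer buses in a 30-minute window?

0.4695

Over the interval, μ = 5.6 × 0.5 = 2.8 (a 30-minute window = 0.5 hours).
P(N ≤ 2) = Σ_{j=0}^{2} e^(−μ) μ^j/j! ≈ 0.4695.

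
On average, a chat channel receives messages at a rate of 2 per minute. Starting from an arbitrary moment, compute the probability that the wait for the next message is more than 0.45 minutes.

The wait for the next event is exponential with rate λ = 2 per minute.
P(T > 0.45) = e^(−λt) = e^(−2 × 0.45) = e^(−0.9) ≈ 0.4066.

0.4066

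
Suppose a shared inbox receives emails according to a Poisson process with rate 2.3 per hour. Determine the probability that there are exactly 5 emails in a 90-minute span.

0.1293

Over the interval, μ = 2.3 × 1.5 = 3.45 (a 90-minute span = 1.5 hours).
P(N = 5) = e^(−μ) μ^5/5! = e^(−3.45) · 3.45^5/120 ≈ 0.1293.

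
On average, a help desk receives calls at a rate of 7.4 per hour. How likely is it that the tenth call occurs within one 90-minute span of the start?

Over the interval, μ = 7.4 × 1.5 = 11.1 (a 90-minute span = 1.5 hours).
The tenth arrival falls in the interval iff at least 10 events occur there: P(S_10 ≤ t) = P(N ≥ 10) = 1 − P(N ≤ 9) ≈ 0.6702.

0.6702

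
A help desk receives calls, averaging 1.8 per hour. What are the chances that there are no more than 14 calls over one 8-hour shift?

Over the interval, μ = 1.8 × 8 = 14.4 (an 8-hour shift = 8 hours).
P(N ≤ 14) = Σ_{j=0}^{14} e^(−μ) μ^j/j! ≈ 0.5281.

0.5281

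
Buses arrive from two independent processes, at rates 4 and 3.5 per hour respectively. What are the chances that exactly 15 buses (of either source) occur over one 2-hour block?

Independent Poisson processes superpose: combined rate λ = 4 + 3.5 = 7.5 per hour.
Over the interval, μ = 7.5 × 2 = 15 (a 2-hour block = 2 hours).
P(N = 15) = e^(−15) · 15^15/15! ≈ 0.1024.

0.1024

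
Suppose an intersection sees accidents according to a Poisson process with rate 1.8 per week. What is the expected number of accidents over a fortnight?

E[N] = λt = 1.8 × 2 = 3.6 (a fortnight = 2 weeks).

3.6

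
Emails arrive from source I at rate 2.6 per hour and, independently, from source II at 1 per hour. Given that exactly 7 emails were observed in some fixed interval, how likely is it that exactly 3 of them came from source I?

Given the total, each event is independently from source I with probability p = λ_I/(λ_I+λ_II) = 2.6/3.6 ≈ 0.7222.
So K ~ Binomial(7, 2.6/3.6): P(K = 3) = C(7,3) · (2.6/3.6)^3 · (1/3.6)^4 ≈ 0.0785.

0.0785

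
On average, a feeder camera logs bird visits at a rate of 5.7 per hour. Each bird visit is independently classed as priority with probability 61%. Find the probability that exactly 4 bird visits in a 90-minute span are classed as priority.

0.1675

Thinning: the bird visits that are classed as priority themselves form a Poisson process with rate 0.61 × 5.7 = 3.477 per hour.
Over the interval, μ = 3.477 × 1.5 = 5.2155 (a 90-minute span = 1.5 hours).
P(N = 4) = e^(−5.2155) · 5.2155^4/4! ≈ 0.1675.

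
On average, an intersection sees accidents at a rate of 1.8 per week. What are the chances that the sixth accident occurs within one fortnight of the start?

0.1559

Over the interval, μ = 1.8 × 2 = 3.6 (a fortnight = 2 weeks).
The sixth arrival falls in the interval iff at least 6 events occur there: P(S_6 ≤ t) = P(N ≥ 6) = 1 − P(N ≤ 5) ≈ 0.1559.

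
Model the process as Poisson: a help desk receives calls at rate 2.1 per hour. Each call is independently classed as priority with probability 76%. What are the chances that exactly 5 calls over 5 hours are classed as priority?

Thinning: the calls that are classed as priority themselves form a Poisson process with rate 0.76 × 2.1 = 1.596 per hour.
Over the interval, μ = 1.596 × 5 = 7.98 (5 hours).
P(N = 5) = e^(−7.98) · 7.98^5/5! ≈ 0.0923.

0.0923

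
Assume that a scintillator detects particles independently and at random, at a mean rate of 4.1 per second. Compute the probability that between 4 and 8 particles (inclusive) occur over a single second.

With mean μ = 4.1 per second,
P(4 ≤ N ≤ 8) = Σ_{j=4}^{8} e^(−4.1) · 4.1^j/j! ≈ 0.5613.

0.5613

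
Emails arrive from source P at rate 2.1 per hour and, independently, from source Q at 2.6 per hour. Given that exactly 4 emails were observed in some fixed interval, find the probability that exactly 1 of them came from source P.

Given the total, each event is independently from source P with probability p = λ_P/(λ_P+λ_Q) = 2.1/4.7 ≈ 0.4468.
So K ~ Binomial(4, 2.1/4.7): P(K = 1) = C(4,1) · (2.1/4.7)^1 · (2.6/4.7)^3 ≈ 0.3026.

0.3026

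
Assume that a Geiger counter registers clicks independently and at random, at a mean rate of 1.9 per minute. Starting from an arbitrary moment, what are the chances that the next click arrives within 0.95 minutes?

0.8355

Inter-arrival times are exponential with rate λ = 1.9 per minute.
P(T ≤ 0.95) = 1 − e^(−λt) = 1 − e^(−1.9 × 0.95) = 1 − e^(−1.805) ≈ 0.8355.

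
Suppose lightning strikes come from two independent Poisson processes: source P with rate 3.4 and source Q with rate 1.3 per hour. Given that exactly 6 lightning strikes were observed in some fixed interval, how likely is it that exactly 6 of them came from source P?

0.1433

Given the total, each event is independently from source P with probability p = λ_P/(λ_P+λ_Q) = 3.4/4.7 ≈ 0.7234.
So K ~ Binomial(6, 3.4/4.7): P(K = 6) = C(6,6) · (3.4/4.7)^6 · (1.3/4.7)^0 ≈ 0.1433.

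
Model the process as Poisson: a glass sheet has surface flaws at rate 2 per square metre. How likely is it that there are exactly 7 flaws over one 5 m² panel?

Over the interval, μ = 2 × 5 = 10 (a 5 m² panel = 5 square metres).
P(N = 7) = e^(−μ) μ^7/7! = e^(−10) · 10^7/5040 ≈ 0.0901.

0.0901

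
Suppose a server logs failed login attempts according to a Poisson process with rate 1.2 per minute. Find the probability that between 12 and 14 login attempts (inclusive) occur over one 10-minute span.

Over the interval, μ = 1.2 × 10 = 12 (a 10-minute span = 10 minutes).
P(12 ≤ N ≤ 14) = Σ_{j=12}^{14} e^(−12) · 12^j/j! ≈ 0.3104.

0.3104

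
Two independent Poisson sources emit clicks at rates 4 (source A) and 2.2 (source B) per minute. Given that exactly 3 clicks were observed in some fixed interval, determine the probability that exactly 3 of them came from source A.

Given the total, each event is independently from source A with probability p = λ_A/(λ_A+λ_B) = 4/6.2 ≈ 0.6452.
So K ~ Binomial(3, 4/6.2): P(K = 3) = C(3,3) · (4/6.2)^3 · (2.2/6.2)^0 ≈ 0.2685.

0.2685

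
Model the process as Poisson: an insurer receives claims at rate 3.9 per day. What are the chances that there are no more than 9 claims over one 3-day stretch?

Over the interval, μ = 3.9 × 3 = 11.7 (a 3-day stretch = 3 days).
P(N ≤ 9) = Σ_{j=0}^{9} e^(−μ) μ^j/j! ≈ 0.2696.

0.2696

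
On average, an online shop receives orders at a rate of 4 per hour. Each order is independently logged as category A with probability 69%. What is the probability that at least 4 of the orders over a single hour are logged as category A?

Thinning: the orders that are logged as category A themselves form a Poisson process with rate 0.69 × 4 = 2.76 per hour.
So μ = 2.76.
P(N ≥ 4) = 1 − P(N ≤ 3) ≈ 0.2992.

0.2992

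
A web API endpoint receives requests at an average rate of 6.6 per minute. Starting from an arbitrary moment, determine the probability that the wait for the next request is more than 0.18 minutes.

0.3048

The wait for the next event is exponential with rate λ = 6.6 per minute.
P(T > 0.18) = e^(−λt) = e^(−6.6 × 0.18) = e^(−1.188) ≈ 0.3048.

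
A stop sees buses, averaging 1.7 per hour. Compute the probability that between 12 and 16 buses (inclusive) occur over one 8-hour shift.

0.4943

Over the interval, μ = 1.7 × 8 = 13.6 (an 8-hour shift = 8 hours).
P(12 ≤ N ≤ 16) = Σ_{j=12}^{16} e^(−13.6) · 13.6^j/j! ≈ 0.4943.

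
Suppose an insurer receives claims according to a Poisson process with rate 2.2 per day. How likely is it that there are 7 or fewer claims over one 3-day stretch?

0.6581

Over the interval, μ = 2.2 × 3 = 6.6 (a 3-day stretch = 3 days).
P(N ≤ 7) = Σ_{j=0}^{7} e^(−μ) μ^j/j! ≈ 0.6581.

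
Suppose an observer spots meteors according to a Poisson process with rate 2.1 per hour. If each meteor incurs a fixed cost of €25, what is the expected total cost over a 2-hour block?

E[N] = 2.1 × 2 = 4.2 (a 2-hour block = 2 hours); E[cost] = 4.2 × €25 = €105.

€105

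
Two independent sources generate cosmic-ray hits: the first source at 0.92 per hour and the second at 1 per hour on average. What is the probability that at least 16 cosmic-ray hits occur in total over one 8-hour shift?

Independent Poisson processes superpose: combined rate λ = 0.92 + 1 = 1.92 per hour.
Over the interval, μ = 1.92 × 8 = 15.36 (an 8-hour shift = 8 hours).
P(N ≥ 16) = 1 − P(N ≤ 15) ≈ 0.4687.

0.4687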